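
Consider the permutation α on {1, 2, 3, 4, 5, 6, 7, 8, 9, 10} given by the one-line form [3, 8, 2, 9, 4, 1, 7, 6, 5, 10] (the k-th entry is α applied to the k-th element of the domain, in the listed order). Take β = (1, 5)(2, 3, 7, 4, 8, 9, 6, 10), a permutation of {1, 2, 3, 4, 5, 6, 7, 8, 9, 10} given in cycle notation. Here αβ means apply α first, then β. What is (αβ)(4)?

(αβ)(4) = β(α(4)). α(4) = 9, then β(9) = 6. So (αβ)(4) = 6.

6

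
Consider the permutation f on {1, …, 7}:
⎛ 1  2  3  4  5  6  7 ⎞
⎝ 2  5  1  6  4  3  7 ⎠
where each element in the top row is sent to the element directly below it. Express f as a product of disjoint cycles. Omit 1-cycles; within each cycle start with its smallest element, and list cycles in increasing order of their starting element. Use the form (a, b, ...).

Iterating f from 1 gives 1 → 2 → 5 → 4 → 6 → 3 → 1; that is the 6-cycle (1, 2, 5, 4, 6, 3).
Repeating from the next unused element and collecting all non-trivial cycles gives (1, 2, 5, 4, 6, 3).

(1, 2, 5, 4, 6, 3)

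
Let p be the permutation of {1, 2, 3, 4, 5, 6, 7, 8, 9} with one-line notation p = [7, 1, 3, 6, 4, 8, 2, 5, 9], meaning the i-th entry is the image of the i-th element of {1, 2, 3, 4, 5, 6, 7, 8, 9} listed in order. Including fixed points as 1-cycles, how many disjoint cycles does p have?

4

The cycle decomposition is (1, 7, 2)(3)(4, 6, 8, 5)(9), which has 4 cycles (counting 1-cycles).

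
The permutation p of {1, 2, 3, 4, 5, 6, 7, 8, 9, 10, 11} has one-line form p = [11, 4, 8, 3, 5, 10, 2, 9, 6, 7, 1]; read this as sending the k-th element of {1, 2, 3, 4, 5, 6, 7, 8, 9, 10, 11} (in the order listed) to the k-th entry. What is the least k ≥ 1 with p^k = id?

The disjoint-cycle form of p has cycle lengths 8, 2, 1.
The order is lcm(8, 2) = 8.

8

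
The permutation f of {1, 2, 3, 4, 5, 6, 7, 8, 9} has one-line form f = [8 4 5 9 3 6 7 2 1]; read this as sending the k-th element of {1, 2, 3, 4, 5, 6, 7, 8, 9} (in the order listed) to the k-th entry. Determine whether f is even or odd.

odd

In disjoint-cycle form the cycle lengths are 5, 2, 1, 1.
A cycle is odd iff its length is even; f has 1 even-length cycle, so sgn(f) = (−1)^1 and f is odd.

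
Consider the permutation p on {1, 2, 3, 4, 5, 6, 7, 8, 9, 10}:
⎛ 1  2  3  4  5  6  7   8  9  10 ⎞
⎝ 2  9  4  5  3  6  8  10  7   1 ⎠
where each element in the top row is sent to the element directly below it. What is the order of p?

Writing p as disjoint cycles, the cycle lengths are 6, 3, 1.
The order is lcm(6, 3) = 6.

6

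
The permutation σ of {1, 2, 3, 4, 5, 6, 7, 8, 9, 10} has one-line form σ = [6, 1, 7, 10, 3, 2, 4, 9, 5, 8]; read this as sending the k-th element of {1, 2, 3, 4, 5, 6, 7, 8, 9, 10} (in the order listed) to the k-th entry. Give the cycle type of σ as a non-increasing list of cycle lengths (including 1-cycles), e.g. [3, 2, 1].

[7, 3]

The disjoint cycles are (1, 6, 2)(3, 7, 4, 10, 8, 9, 5), with lengths 7, 3 in non-increasing order.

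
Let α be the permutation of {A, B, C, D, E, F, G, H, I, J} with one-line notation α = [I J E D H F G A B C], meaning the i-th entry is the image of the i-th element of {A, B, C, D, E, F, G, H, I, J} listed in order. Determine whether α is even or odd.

In disjoint-cycle form the cycle lengths are 7, 1, 1, 1.
A cycle of length ℓ contributes ℓ−1 transpositions, so α is a product of 6 transpositions — even.

even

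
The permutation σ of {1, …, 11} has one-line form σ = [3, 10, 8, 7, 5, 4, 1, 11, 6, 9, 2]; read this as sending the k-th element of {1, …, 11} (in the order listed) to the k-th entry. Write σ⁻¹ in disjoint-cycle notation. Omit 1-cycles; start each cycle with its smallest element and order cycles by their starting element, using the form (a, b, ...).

(1, 7, 4, 6, 9, 10, 2, 11, 8, 3)

The cycle decomposition of σ is (1, 3, 8, 11, 2, 10, 9, 6, 4, 7).
The inverse reverses every cycle; in canonical form, σ⁻¹ = (1, 7, 4, 6, 9, 10, 2, 11, 8, 3).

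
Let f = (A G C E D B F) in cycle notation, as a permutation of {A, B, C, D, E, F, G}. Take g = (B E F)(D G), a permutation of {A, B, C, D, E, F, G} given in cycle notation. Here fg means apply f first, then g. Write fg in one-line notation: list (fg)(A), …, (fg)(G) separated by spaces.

D B F E G A C

(fg)(x) = g(f(x)). Computing each image: g(f(A)) = g(G) = D, g(f(B)) = g(F) = B, g(f(C)) = g(E) = F, g(f(D)) = g(B) = E, g(f(E)) = g(D) = G, g(f(F)) = g(A) = A, g(f(G)) = g(C) = C.
Hence fg = [D B F E G A C].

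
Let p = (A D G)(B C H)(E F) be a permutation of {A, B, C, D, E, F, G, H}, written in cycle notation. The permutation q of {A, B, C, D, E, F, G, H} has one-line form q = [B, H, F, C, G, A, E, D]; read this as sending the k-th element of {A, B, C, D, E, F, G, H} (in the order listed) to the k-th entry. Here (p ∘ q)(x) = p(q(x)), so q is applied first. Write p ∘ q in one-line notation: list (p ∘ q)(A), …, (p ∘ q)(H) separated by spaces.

C B E H A D F G

Chase each element through q then p: A → B → C; B → H → B; C → F → E; D → C → H; E → G → A; F → A → D; G → E → F; H → D → G.
So p ∘ q in one-line form is C B E H A D F G.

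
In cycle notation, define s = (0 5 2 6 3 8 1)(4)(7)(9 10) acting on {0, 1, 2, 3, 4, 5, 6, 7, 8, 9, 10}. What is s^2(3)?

3 lies in the 7-cycle (0 5 2 6 3 8 1).
Advancing 2 steps from 3: 3 → 8 → 1.

1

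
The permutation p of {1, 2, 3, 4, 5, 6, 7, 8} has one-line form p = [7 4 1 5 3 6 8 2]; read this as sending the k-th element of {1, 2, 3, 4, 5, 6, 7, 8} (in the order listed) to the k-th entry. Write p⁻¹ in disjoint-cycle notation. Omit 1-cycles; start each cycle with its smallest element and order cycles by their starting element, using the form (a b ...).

(1 3 5 4 2 8 7)

The cycle decomposition of p is (1 7 8 2 4 5 3).
The inverse reverses every cycle; in canonical form, p⁻¹ = (1 3 5 4 2 8 7).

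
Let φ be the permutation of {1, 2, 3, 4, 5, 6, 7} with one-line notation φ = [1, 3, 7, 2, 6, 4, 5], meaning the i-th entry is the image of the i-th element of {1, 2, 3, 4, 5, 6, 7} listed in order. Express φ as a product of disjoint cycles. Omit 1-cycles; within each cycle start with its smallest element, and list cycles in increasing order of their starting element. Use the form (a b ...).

(2 3 7 5 6 4)

Iterating φ from 2 gives 2 → 3 → 7 → 5 → 6 → 4 → 2; that is the 6-cycle (2 3 7 5 6 4).
Repeating from the next unused element and collecting all non-trivial cycles gives (2 3 7 5 6 4).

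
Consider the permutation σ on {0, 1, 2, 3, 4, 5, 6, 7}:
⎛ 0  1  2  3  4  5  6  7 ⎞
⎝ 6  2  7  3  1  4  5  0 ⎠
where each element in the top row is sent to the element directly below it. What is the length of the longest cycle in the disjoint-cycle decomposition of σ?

Decomposing into disjoint cycles gives (0 6 5 4 1 2 7); the longest has length 7.

7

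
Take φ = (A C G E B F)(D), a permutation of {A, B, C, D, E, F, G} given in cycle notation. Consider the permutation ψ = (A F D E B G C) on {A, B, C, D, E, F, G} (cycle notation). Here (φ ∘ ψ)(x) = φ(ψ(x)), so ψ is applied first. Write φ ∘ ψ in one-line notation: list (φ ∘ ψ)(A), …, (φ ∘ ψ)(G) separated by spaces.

(φ ∘ ψ)(x) = φ(ψ(x)). Computing each image: φ(ψ(A)) = φ(F) = A, φ(ψ(B)) = φ(G) = E, φ(ψ(C)) = φ(A) = C, φ(ψ(D)) = φ(E) = B, φ(ψ(E)) = φ(B) = F, φ(ψ(F)) = φ(D) = D, φ(ψ(G)) = φ(C) = G.
Hence φ ∘ ψ = [A E C B F D G].

A E C B F D G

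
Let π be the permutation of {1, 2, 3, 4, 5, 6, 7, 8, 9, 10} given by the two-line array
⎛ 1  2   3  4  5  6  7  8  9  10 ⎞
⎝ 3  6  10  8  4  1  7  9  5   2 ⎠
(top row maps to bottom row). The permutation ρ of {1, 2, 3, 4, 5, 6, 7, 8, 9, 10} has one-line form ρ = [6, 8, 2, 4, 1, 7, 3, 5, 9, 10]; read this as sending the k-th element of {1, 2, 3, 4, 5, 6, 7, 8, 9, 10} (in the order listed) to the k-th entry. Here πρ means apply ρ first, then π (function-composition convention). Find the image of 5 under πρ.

3

(πρ)(5) = π(ρ(5)). ρ(5) = 1, then π(1) = 3. So (πρ)(5) = 3.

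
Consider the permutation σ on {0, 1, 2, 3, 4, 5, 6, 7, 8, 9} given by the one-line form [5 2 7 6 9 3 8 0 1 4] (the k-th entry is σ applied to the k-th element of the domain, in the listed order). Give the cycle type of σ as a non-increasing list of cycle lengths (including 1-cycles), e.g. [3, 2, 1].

The disjoint cycles are (0 5 3 6 8 1 2 7)(4 9), with lengths 8, 2 in non-increasing order.

[8, 2]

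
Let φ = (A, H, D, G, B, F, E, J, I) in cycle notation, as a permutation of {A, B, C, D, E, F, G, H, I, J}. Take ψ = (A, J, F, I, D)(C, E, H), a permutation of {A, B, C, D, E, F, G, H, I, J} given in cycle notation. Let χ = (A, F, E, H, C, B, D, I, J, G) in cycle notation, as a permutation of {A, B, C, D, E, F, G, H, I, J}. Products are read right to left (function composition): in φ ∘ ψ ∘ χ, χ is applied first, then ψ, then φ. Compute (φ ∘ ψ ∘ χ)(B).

Apply the permutations in order: χ(B) = D, then ψ(D) = A, then φ(A) = H. So (φ ∘ ψ ∘ χ)(B) = H.

H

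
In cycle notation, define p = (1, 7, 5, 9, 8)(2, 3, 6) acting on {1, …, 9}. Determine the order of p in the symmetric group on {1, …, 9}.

15

The cycle type of p is (5, 3, 1).
Since disjoint cycles commute, ord(p) = lcm(5, 3) = 15.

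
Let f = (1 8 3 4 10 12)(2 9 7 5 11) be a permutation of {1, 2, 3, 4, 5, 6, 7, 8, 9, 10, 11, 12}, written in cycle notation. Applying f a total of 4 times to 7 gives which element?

7 lies in the 5-cycle (2 9 7 5 11).
Advancing 4 steps from 7: 7 → 5 → 11 → 2 → 9.

9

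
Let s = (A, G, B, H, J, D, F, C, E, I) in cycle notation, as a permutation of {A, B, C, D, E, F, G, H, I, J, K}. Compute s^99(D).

J

D lies in the 10-cycle (A, G, B, H, J, D, F, C, E, I).
On a 10-cycle, s^10 is the identity, so s^99 = s^9 there (99 ≡ 9 mod 10).
Advancing 9 steps from D: D → F → C → E → I → A → G → B → H → J.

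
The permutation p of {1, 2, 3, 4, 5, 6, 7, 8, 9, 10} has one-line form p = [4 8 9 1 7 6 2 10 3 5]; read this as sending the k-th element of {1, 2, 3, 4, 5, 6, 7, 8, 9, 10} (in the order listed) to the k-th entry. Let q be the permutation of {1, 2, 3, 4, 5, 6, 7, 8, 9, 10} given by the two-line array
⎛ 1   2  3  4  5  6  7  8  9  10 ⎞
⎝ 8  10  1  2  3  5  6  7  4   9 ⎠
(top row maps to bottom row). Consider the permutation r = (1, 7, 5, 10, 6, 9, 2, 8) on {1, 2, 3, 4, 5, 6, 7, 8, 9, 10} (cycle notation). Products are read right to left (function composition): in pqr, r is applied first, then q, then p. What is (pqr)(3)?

(pqr)(3) = p(q(r(3))). r(3) = 3, then q(3) = 1, then p(1) = 4, so the result is 4.

4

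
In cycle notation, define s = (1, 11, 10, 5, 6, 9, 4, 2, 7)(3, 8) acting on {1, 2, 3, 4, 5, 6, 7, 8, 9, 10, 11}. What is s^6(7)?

7 lies in the 9-cycle (1, 11, 10, 5, 6, 9, 4, 2, 7).
Stepping 6 places around the cycle: 7 → 1 → 11 → 10 → 5 → 6 → 9.

9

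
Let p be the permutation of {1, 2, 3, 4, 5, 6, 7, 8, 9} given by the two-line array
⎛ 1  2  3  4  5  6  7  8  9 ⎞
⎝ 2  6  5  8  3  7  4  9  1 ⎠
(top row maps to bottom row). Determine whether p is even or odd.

In disjoint-cycle form the cycle lengths are 7, 2.
A cycle of length ℓ contributes ℓ−1 transpositions, so p is a product of 6 + 1 = 7 transpositions — odd.

odd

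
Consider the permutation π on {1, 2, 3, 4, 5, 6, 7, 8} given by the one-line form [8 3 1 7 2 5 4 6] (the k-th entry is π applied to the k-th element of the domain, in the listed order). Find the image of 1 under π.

8

1 is element number 1 of the domain, and entry number 1 of the one-line form is 8, so π(1) = 8.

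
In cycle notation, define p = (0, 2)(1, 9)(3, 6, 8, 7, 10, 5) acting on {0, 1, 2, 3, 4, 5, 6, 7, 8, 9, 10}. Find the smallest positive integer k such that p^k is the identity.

6

The disjoint cycles have lengths 6, 2, 2, 1.
The order of p is the least common multiple of its cycle lengths: lcm(6, 2, 2) = 6.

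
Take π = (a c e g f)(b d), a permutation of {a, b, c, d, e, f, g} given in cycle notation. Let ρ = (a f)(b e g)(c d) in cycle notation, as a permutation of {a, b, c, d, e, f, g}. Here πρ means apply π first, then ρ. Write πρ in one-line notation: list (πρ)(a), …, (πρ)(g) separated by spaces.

Chase each element through π then ρ: a → c → d; b → d → c; c → e → g; d → b → e; e → g → b; f → a → f; g → f → a.
Collecting the images, πρ = [d c g e b f a].

d c g e b f a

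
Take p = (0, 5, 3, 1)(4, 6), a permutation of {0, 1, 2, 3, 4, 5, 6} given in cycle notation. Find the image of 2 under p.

2 does not appear in any cycle of p, so it is a fixed point: p(2) = 2.

2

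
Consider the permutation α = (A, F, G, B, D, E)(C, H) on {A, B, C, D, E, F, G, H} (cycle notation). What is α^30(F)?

F

F lies in the 6-cycle (A, F, G, B, D, E).
Since the cycle has length 6, α^30 acts on it the same as α^0 (30 mod 6 = 0).
So α^30(F) = F.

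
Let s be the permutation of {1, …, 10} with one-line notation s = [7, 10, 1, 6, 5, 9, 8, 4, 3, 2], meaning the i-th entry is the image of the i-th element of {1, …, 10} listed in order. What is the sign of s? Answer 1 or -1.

-1

In disjoint-cycle form the cycle lengths are 7, 2, 1.
A cycle of length ℓ contributes ℓ−1 transpositions, so s is a product of 6 + 1 = 7 transpositions — odd.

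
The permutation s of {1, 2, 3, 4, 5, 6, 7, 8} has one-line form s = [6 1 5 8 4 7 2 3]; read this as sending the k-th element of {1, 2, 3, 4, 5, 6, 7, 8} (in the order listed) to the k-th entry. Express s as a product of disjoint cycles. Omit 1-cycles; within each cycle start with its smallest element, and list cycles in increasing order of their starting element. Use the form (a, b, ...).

From 1: 1 → 6 → 7 → 2 → 1, closing the cycle (1, 6, 7, 2).
Continuing from each remaining unvisited element yields (1, 6, 7, 2)(3, 5, 4, 8).

(1, 6, 7, 2)(3, 5, 4, 8)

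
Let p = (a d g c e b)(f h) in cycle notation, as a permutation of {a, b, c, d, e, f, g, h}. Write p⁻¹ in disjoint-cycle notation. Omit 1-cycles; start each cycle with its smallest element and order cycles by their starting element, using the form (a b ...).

Inverting a permutation written in cycle notation just reverses the order within every cycle.
Reversing each cycle of p and rotating so the smallest element leads gives (a b e c g d)(f h).

(a b e c g d)(f h)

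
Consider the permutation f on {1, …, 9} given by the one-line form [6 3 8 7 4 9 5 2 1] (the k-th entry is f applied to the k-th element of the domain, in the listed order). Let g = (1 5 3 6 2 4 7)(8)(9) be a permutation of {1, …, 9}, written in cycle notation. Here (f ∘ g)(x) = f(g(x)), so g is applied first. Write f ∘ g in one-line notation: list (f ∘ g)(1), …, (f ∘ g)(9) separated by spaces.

For each element, apply g then f: 1 → 5 → 4; 2 → 4 → 7; 3 → 6 → 9; 4 → 7 → 5; 5 → 3 → 8; 6 → 2 → 3; 7 → 1 → 6; 8 → 8 → 2; 9 → 9 → 1.
So f ∘ g in one-line form is 4 7 9 5 8 3 6 2 1.

4 7 9 5 8 3 6 2 1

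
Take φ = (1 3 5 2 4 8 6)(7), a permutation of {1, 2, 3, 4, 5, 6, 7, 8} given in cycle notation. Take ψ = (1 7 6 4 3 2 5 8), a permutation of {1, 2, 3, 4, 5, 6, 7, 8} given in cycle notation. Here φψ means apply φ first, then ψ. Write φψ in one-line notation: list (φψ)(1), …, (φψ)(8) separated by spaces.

2 3 8 1 5 7 6 4

(φψ)(x) = ψ(φ(x)). Computing each image: ψ(φ(1)) = ψ(3) = 2, ψ(φ(2)) = ψ(4) = 3, ψ(φ(3)) = ψ(5) = 8, ψ(φ(4)) = ψ(8) = 1, ψ(φ(5)) = ψ(2) = 5, ψ(φ(6)) = ψ(1) = 7, ψ(φ(7)) = ψ(7) = 6, ψ(φ(8)) = ψ(6) = 4.
Hence φψ = [2 3 8 1 5 7 6 4].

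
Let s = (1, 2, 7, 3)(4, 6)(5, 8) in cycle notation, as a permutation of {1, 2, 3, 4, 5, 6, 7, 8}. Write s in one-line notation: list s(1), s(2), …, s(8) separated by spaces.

2 7 1 6 8 4 3 5

Reading each image from the cycles: 1↦2, 2↦7, 3↦1, 4↦6, 5↦8, 6↦4, 7↦3, 8↦5.
Listing these in domain order gives 2 7 1 6 8 4 3 5.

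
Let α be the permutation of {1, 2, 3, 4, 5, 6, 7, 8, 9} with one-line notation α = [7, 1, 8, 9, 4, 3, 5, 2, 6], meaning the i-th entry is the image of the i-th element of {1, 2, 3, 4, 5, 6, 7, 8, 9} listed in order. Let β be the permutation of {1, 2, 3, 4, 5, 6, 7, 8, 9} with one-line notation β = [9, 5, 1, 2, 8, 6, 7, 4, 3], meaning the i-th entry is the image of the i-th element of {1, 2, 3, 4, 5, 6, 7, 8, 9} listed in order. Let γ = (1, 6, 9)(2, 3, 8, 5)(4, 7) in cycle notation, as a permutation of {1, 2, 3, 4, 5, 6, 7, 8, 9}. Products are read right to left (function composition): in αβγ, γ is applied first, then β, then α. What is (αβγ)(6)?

Apply the permutations in order: γ(6) = 9, then β(9) = 3, then α(3) = 8. So (αβγ)(6) = 8.

8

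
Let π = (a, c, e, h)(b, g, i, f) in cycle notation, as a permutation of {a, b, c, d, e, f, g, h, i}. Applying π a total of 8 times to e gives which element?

e

e lies in the 4-cycle (a, c, e, h).
On a 4-cycle, π^4 is the identity, so π^8 = π^0 there (8 ≡ 0 mod 4).
So π^8(e) = e.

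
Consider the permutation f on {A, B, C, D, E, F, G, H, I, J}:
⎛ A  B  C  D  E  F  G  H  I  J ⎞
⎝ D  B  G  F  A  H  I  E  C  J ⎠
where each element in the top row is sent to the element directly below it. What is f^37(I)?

C

Tracing I → C → … returns to I after 3 steps, so I lies in a 3-cycle (C G I).
Powers repeat with period 3 on this cycle, and 37 mod 3 = 1, so f^37(I) = f^1(I).
Advancing 1 step from I: I → C.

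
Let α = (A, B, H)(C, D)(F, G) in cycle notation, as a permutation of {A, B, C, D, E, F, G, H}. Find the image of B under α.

In the cycle (A, B, H), B is followed by H, so α(B) = H.

H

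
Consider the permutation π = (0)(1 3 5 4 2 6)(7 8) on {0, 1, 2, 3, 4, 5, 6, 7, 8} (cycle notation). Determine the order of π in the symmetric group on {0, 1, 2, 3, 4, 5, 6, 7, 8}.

The disjoint cycles have lengths 6, 2, 1.
Since disjoint cycles commute, ord(π) = lcm(6, 2) = 6.

6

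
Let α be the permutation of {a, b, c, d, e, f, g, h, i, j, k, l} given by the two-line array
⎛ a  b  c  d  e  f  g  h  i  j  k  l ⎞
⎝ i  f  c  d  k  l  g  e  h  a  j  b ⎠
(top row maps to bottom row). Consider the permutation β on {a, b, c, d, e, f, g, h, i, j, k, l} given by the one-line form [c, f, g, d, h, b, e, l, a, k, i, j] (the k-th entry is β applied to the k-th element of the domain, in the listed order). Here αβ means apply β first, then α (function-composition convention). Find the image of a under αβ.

(αβ)(a) = α(β(a)). β(a) = c, then α(c) = c. So (αβ)(a) = c.

c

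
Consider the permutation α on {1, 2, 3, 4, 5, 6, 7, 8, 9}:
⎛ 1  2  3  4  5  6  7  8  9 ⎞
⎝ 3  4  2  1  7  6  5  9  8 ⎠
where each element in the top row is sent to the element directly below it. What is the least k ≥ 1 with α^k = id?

4

Decomposing into disjoint cycles gives cycle lengths 4, 2, 2, 1.
The order of α is the least common multiple of its cycle lengths: lcm(4, 2, 2) = 4.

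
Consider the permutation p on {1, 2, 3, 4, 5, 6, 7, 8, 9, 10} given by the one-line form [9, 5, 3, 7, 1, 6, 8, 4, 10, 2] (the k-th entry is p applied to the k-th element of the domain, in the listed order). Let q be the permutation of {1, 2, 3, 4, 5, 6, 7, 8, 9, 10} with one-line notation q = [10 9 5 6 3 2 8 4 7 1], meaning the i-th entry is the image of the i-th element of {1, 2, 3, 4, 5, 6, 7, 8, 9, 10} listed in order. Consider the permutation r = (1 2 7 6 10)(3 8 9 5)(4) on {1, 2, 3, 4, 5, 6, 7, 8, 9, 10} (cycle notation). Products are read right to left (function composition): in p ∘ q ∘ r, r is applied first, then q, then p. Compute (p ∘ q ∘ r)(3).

7

Chase 3: r(3) = 8; q(8) = 4; p(4) = 7. Hence (p ∘ q ∘ r)(3) = 7.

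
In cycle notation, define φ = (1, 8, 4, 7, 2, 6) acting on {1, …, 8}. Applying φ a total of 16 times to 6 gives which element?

7

6 lies in the 6-cycle (1, 8, 4, 7, 2, 6).
Since the cycle has length 6, φ^16 acts on it the same as φ^4 (16 mod 6 = 4).
Stepping 4 places around the cycle: 6 → 1 → 8 → 4 → 7.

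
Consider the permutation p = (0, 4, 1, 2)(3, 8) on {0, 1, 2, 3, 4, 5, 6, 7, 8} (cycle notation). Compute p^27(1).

1 lies in the 4-cycle (0, 4, 1, 2).
Powers repeat with period 4 on this cycle, and 27 mod 4 = 3, so p^27(1) = p^3(1).
Stepping 3 places around the cycle: 1 → 2 → 0 → 4.

4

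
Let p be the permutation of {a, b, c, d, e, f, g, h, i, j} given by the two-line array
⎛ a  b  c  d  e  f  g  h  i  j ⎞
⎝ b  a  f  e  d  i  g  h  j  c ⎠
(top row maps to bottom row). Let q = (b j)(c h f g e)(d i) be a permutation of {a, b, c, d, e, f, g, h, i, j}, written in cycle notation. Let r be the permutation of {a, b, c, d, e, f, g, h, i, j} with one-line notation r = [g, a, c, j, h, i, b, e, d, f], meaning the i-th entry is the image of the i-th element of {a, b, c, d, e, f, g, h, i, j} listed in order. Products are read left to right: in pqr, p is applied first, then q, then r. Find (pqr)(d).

Apply the permutations in order: p(d) = e, then q(e) = c, then r(c) = c. So (pqr)(d) = c.

c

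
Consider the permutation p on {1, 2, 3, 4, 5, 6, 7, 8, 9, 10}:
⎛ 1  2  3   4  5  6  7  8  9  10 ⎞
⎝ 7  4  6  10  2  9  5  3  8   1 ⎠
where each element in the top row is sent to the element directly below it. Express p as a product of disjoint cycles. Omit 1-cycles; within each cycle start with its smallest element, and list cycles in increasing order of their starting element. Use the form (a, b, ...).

Start at 1 and follow images: 1 → 7 → 5 → 2 → 4 → 10 → 1, giving the cycle (1, 7, 5, 2, 4, 10).
Continuing from each remaining unvisited element yields (1, 7, 5, 2, 4, 10)(3, 6, 9, 8).

(1, 7, 5, 2, 4, 10)(3, 6, 9, 8)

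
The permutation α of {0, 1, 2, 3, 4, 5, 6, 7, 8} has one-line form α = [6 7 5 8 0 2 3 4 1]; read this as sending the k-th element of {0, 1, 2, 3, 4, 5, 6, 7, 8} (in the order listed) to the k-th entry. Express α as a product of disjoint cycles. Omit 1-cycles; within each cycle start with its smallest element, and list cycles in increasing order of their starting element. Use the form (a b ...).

From 0: 0 → 6 → 3 → 8 → 1 → 7 → 4 → 0, closing the cycle (0 6 3 8 1 7 4).
Continuing from each remaining unvisited element yields (0 6 3 8 1 7 4)(2 5).

(0 6 3 8 1 7 4)(2 5)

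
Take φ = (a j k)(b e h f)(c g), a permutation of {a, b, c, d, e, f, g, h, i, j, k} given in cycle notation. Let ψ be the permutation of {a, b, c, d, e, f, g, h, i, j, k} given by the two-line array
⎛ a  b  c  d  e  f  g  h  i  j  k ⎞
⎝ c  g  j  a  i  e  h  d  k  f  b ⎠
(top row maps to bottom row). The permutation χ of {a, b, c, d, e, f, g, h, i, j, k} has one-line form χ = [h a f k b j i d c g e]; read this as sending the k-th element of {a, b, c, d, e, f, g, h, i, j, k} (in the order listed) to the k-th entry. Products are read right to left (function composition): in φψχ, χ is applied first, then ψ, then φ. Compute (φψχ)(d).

e

Chase d: χ(d) = k; ψ(k) = b; φ(b) = e. Hence (φψχ)(d) = e.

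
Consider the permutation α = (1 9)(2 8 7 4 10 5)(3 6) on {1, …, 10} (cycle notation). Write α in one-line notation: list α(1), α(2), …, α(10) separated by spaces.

9 8 6 10 2 3 4 7 1 5

Each element maps to the next entry in its cycle (wrapping to the front): 1→9, 2→8, 3→6, 4→10, 5→2, 6→3, 7→4, 8→7, 9→1, 10→5.
Listing these in domain order gives 9 8 6 10 2 3 4 7 1 5.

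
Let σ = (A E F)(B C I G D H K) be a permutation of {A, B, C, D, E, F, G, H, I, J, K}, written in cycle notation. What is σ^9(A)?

A lies in the 3-cycle (A E F).
On a 3-cycle, σ^3 is the identity, so σ^9 = σ^0 there (9 ≡ 0 mod 3).
So σ^9(A) = A.

A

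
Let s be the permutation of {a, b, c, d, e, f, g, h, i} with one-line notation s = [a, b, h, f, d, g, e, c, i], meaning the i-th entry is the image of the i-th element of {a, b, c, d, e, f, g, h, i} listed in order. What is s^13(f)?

Tracing f → g → … returns to f after 4 steps, so f lies in a 4-cycle (d f g e).
On a 4-cycle, s^4 is the identity, so s^13 = s^1 there (13 ≡ 1 mod 4).
Advancing 1 step from f: f → g.

g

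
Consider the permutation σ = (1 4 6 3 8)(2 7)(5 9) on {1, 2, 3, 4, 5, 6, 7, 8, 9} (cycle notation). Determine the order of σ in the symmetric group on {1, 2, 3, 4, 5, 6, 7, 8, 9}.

10

The cycle type of σ is (5, 2, 2).
The order is lcm(5, 2, 2) = 10.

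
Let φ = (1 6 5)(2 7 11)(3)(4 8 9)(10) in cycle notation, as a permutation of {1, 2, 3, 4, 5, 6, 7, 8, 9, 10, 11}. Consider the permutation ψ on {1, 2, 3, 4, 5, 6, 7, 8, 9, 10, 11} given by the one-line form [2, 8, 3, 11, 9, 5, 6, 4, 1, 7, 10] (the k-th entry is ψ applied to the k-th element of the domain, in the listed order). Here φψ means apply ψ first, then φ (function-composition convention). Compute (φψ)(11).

10

(φψ)(11) = φ(ψ(11)). ψ(11) = 10, then φ(10) = 10. So (φψ)(11) = 10.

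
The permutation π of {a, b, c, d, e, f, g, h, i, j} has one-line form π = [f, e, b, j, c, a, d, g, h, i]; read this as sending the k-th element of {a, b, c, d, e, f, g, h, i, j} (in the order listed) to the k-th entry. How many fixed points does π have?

No element satisfies π(x) = x, so there are 0 fixed points.

0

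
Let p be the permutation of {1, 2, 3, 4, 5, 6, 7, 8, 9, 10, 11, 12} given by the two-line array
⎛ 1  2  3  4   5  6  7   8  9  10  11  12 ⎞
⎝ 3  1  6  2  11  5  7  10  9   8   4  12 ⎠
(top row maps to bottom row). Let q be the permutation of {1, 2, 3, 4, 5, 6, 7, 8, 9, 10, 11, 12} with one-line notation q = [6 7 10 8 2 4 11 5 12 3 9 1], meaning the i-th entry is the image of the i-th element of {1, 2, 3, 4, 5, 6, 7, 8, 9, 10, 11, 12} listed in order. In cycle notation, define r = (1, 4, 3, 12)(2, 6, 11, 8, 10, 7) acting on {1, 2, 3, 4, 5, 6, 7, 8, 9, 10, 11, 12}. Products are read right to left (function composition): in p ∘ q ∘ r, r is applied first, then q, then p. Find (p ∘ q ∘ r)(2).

2

(p ∘ q ∘ r)(2) = p(q(r(2))). r(2) = 6, then q(6) = 4, then p(4) = 2, so the result is 2.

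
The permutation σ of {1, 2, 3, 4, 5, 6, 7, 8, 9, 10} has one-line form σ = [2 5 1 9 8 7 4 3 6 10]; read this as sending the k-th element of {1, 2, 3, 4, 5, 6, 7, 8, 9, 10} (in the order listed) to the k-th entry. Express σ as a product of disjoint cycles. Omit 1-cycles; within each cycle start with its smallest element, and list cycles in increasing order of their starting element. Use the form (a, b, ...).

Iterating σ from 1 gives 1 → 2 → 5 → 8 → 3 → 1; that is the 5-cycle (1, 2, 5, 8, 3).
Continuing from each remaining unvisited element yields (1, 2, 5, 8, 3)(4, 9, 6, 7).

(1, 2, 5, 8, 3)(4, 9, 6, 7)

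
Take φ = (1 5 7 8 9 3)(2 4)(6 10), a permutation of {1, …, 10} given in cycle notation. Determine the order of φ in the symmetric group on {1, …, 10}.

The cycle type of φ is (6, 2, 2).
The order of φ is the least common multiple of its cycle lengths: lcm(6, 2, 2) = 6.

6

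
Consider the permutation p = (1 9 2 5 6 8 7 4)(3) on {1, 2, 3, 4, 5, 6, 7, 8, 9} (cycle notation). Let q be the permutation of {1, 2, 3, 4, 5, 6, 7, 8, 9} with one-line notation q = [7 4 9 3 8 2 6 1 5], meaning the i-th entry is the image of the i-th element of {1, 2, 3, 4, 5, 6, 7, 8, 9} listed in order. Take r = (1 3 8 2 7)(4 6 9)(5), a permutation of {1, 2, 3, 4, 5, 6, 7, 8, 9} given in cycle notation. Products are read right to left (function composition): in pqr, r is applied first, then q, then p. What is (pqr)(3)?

Chase 3: r(3) = 8; q(8) = 1; p(1) = 9. Hence (pqr)(3) = 9.

9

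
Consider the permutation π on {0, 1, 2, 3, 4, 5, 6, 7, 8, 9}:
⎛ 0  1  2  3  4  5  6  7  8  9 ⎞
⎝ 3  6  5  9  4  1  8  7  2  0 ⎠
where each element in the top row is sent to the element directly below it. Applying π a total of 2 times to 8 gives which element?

Tracing 8 → 2 → … returns to 8 after 5 steps, so 8 lies in a 5-cycle (1, 6, 8, 2, 5).
Advancing 2 steps from 8: 8 → 2 → 5.

5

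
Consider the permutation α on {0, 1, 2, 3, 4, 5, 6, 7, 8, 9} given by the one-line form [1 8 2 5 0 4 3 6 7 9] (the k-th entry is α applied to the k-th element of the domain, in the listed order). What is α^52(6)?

0

Tracing 6 → 3 → … returns to 6 after 8 steps, so 6 lies in an 8-cycle (0, 1, 8, 7, 6, 3, 5, 4).
Powers repeat with period 8 on this cycle, and 52 mod 8 = 4, so α^52(6) = α^4(6).
Advancing 4 steps from 6: 6 → 3 → 5 → 4 → 0.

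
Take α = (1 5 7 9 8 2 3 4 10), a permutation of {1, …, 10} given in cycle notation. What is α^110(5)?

5 lies in the 9-cycle (1 5 7 9 8 2 3 4 10).
On a 9-cycle, α^9 is the identity, so α^110 = α^2 there (110 ≡ 2 mod 9).
Stepping 2 places around the cycle: 5 → 7 → 9.

9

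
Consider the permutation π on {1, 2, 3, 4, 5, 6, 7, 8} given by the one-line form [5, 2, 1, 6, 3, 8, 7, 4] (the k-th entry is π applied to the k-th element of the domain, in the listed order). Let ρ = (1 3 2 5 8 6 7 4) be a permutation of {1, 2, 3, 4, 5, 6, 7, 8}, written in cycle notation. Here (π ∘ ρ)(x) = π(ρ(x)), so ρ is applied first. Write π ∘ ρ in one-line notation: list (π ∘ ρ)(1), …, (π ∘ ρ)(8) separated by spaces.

(π ∘ ρ)(x) = π(ρ(x)). Computing each image: π(ρ(1)) = π(3) = 1, π(ρ(2)) = π(5) = 3, π(ρ(3)) = π(2) = 2, π(ρ(4)) = π(1) = 5, π(ρ(5)) = π(8) = 4, π(ρ(6)) = π(7) = 7, π(ρ(7)) = π(4) = 6, π(ρ(8)) = π(6) = 8.
Hence π ∘ ρ = [1 3 2 5 4 7 6 8].

1 3 2 5 4 7 6 8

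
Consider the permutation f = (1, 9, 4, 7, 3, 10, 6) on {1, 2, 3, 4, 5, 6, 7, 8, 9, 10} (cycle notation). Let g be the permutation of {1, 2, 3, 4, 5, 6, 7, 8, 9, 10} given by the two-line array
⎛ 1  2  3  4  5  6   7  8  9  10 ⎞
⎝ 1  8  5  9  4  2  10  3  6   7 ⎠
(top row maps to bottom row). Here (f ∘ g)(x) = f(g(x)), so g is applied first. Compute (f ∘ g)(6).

(f ∘ g)(6) = f(g(6)). g(6) = 2, then f(2) = 2. So (f ∘ g)(6) = 2.

2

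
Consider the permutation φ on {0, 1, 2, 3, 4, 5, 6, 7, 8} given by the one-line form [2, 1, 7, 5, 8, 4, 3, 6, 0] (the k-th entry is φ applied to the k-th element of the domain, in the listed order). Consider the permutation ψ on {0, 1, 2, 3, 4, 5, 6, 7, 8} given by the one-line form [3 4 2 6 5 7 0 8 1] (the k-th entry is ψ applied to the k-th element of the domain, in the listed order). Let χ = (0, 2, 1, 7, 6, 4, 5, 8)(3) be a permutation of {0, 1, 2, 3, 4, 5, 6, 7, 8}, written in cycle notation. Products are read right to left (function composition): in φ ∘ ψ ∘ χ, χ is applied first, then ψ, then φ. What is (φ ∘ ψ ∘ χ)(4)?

Chase 4: χ(4) = 5; ψ(5) = 7; φ(7) = 6. Hence (φ ∘ ψ ∘ χ)(4) = 6.

6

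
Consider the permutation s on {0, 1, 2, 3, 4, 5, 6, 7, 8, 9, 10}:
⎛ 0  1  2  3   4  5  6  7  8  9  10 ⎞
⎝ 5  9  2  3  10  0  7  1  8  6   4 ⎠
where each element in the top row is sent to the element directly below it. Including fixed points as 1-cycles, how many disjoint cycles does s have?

The cycle decomposition is (0 5)(1 9 6 7)(2)(3)(4 10)(8), which has 6 cycles (counting 1-cycles).

6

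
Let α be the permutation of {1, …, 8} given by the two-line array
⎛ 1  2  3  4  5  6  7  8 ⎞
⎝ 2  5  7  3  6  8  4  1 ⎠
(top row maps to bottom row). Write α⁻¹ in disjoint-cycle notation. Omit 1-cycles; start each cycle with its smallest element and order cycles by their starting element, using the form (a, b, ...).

The cycle decomposition of α is (1, 2, 5, 6, 8)(3, 7, 4).
The inverse reverses every cycle; in canonical form, α⁻¹ = (1, 8, 6, 5, 2)(3, 4, 7).

(1, 8, 6, 5, 2)(3, 4, 7)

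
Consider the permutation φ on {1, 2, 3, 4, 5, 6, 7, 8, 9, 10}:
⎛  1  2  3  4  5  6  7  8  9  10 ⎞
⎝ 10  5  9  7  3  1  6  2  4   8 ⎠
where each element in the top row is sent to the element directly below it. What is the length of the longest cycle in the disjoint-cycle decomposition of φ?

Decomposing into disjoint cycles gives (1, 10, 8, 2, 5, 3, 9, 4, 7, 6); the longest has length 10.

10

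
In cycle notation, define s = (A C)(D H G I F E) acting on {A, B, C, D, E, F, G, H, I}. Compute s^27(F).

H

F lies in the 6-cycle (D H G I F E).
Powers repeat with period 6 on this cycle, and 27 mod 6 = 3, so s^27(F) = s^3(F).
Advancing 3 steps from F: F → E → D → H.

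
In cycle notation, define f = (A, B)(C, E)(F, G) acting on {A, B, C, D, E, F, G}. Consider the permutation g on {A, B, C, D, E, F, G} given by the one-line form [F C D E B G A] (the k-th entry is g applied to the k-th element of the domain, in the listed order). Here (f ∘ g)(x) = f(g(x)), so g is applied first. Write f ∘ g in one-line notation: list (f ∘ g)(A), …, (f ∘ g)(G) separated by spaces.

Chase each element through g then f: A → F → G; B → C → E; C → D → D; D → E → C; E → B → A; F → G → F; G → A → B.
Collecting the images, f ∘ g = [G E D C A F B].

G E D C A F B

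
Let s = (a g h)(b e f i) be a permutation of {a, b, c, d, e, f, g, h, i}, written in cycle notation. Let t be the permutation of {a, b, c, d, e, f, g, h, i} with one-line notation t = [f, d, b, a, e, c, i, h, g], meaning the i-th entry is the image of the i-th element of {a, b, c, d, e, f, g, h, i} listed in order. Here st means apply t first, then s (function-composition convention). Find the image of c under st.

First apply t: t(c) = b, then s(b) = e. Thus (st)(c) = e.

e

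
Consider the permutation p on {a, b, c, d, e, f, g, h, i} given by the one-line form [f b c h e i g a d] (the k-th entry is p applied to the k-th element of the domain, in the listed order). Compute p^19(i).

Tracing i → d → … returns to i after 5 steps, so i lies in a 5-cycle (a f i d h).
On a 5-cycle, p^5 is the identity, so p^19 = p^4 there (19 ≡ 4 mod 5).
Advancing 4 steps from i: i → d → h → a → f.

f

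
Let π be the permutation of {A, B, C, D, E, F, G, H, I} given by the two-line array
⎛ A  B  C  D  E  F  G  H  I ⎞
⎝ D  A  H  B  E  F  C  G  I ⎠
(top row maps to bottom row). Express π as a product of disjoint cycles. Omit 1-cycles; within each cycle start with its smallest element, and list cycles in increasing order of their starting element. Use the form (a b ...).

(A D B)(C H G)

Start at A and follow images: A → D → B → A, giving the cycle (A D B).
Repeating from the next unused element and collecting all non-trivial cycles gives (A D B)(C H G).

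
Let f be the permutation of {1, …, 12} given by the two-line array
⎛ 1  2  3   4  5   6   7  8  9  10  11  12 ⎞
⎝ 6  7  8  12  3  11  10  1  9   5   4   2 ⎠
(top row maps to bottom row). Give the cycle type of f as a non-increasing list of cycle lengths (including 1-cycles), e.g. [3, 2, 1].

The disjoint cycles are (1 6 11 4 12 2 7 10 5 3 8)(9), with lengths 11, 1 in non-increasing order.

[11, 1]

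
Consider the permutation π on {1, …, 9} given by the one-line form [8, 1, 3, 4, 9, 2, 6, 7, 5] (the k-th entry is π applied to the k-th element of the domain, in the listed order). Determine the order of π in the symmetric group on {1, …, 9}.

Writing π as disjoint cycles, the cycle lengths are 5, 2, 1, 1.
The order of π is the least common multiple of its cycle lengths: lcm(5, 2) = 10.

10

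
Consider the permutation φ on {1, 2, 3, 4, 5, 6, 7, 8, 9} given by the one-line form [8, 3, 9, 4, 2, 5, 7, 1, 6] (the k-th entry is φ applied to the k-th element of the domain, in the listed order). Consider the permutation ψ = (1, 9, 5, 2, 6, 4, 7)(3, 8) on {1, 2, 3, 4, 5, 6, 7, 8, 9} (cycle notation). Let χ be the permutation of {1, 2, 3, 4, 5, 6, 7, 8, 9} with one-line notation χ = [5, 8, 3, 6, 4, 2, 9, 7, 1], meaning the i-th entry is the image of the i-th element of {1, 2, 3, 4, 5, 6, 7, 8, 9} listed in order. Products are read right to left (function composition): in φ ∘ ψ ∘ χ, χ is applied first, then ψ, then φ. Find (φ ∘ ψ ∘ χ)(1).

3

Chase 1: χ(1) = 5; ψ(5) = 2; φ(2) = 3. Hence (φ ∘ ψ ∘ χ)(1) = 3.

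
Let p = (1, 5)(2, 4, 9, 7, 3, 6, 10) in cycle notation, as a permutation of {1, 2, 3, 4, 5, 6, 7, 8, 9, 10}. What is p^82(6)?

7

6 lies in the 7-cycle (2, 4, 9, 7, 3, 6, 10).
Powers repeat with period 7 on this cycle, and 82 mod 7 = 5, so p^82(6) = p^5(6).
Stepping 5 places around the cycle: 6 → 10 → 2 → 4 → 9 → 7.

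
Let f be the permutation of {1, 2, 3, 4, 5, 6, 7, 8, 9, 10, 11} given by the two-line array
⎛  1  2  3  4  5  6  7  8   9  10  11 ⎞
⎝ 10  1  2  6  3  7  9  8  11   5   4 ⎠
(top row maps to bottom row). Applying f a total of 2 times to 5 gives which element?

Tracing 5 → 3 → … returns to 5 after 5 steps, so 5 lies in a 5-cycle (1, 10, 5, 3, 2).
Stepping 2 places around the cycle: 5 → 3 → 2.

2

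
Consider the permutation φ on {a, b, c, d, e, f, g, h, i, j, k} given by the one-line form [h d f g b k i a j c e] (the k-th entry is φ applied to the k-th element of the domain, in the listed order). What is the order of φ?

Writing φ as disjoint cycles, the cycle lengths are 9, 2.
Since disjoint cycles commute, ord(φ) = lcm(9, 2) = 18.

18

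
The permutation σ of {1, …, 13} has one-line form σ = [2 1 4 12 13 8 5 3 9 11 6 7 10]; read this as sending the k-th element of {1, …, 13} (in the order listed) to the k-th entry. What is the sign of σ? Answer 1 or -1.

1

In disjoint-cycle form the cycle lengths are 10, 2, 1.
A cycle of length ℓ contributes ℓ−1 transpositions, so σ is a product of 9 + 1 = 10 transpositions — even.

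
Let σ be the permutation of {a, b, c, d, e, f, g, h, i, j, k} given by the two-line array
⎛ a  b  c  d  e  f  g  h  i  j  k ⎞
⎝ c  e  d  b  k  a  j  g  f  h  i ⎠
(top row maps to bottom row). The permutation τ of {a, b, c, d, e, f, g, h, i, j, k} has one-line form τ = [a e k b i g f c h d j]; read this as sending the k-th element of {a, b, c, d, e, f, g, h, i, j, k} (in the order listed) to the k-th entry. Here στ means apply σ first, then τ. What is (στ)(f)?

a

σ(f) = a, then τ(a) = a; composing gives (στ)(f) = a.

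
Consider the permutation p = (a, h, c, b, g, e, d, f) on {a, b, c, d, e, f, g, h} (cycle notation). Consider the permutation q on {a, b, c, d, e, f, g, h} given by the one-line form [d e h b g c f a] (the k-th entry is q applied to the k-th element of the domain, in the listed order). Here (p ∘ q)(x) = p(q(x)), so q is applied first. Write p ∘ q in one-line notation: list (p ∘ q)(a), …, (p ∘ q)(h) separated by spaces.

f d c g e b a h

For each element, apply q then p: a → d → f; b → e → d; c → h → c; d → b → g; e → g → e; f → c → b; g → f → a; h → a → h.
Collecting the images, p ∘ q = [f d c g e b a h].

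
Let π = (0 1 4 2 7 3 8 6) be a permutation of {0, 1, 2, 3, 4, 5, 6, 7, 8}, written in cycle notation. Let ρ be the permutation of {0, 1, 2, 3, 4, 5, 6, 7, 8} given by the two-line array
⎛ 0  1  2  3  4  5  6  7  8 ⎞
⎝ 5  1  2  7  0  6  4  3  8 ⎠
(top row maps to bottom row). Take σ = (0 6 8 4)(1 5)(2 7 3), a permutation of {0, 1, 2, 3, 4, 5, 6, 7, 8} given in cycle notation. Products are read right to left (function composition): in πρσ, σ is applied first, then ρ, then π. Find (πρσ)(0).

Apply the permutations in order: σ(0) = 6, then ρ(6) = 4, then π(4) = 2. So (πρσ)(0) = 2.

2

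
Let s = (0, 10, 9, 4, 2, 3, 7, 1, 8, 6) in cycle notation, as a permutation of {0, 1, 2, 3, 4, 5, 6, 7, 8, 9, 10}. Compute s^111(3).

7

3 lies in the 10-cycle (0, 10, 9, 4, 2, 3, 7, 1, 8, 6).
Since the cycle has length 10, s^111 acts on it the same as s^1 (111 mod 10 = 1).
Stepping 1 place around the cycle: 3 → 7.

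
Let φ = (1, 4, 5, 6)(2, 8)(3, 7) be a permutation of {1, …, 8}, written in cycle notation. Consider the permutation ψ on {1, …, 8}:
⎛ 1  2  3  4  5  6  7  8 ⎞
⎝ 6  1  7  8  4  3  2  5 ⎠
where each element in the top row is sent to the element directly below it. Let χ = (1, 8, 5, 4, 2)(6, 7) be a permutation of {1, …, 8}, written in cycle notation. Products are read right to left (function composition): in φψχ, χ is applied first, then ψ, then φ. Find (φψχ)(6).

8

Chase 6: χ(6) = 7; ψ(7) = 2; φ(2) = 8. Hence (φψχ)(6) = 8.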